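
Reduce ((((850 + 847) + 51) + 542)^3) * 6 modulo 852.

60

850 + 847 = 1697 ≡ 845 (mod 852)
845 + 51 = 896 ≡ 44 (mod 852)
44 + 542 = 586
(586)^3 ≡ 436 (mod 852)
436 * 6 = 2616 ≡ 60 (mod 852)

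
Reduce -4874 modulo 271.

4

-4874 = -18·271 + 4, so -4874 ≡ 4 (mod 271).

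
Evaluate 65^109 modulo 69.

17

Compute successive squares:
109 in binary is 1101101, i.e. 109 = 64 + 32 + 8 + 4 + 1.
65^1 ≡ 65 (mod 69)
65^2 ≡ 65^2 = 4225 ≡ 16 (mod 69)
65^4 ≡ 16^2 = 256 ≡ 49 (mod 69)
65^8 ≡ 49^2 = 2401 ≡ 55 (mod 69)
65^16 ≡ 55^2 = 3025 ≡ 58 (mod 69)
65^32 ≡ 58^2 = 3364 ≡ 52 (mod 69)
65^64 ≡ 52^2 = 2704 ≡ 13 (mod 69)
65^109 = 65^64 × 65^32 × 65^8 × 65^4 × 65^1 ≡ 13 × 52 × 55 × 49 × 65 (mod 69).
Accumulate the product:
13 × 52 = 676 ≡ 55
55 × 55 = 3025 ≡ 58
58 × 49 = 2842 ≡ 13
13 × 65 = 845 ≡ 17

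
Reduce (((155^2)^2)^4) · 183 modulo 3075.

(155)^2 ≡ 2500 (mod 3075)
(2500)^2 ≡ 1600 (mod 3075)
(1600)^4 ≡ 1600 (mod 3075)
1600 · 183 = 292800 ≡ 675 (mod 3075)

675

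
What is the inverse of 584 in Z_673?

552

Apply the Euclidean algorithm and back-substitute:
673 = 1*584 + 89
584 = 6*89 + 50
89 = 1*50 + 39
50 = 1*39 + 11
39 = 3*11 + 6
11 = 1*6 + 5
6 = 1*5 + 1
5 = 5*1 + 0
gcd(584, 673) = 1, so the inverse exists.
Back-substitute for 1:
1 = 1*6 − 1*5
  = −1*11 + 2*6
  = 2*39 − 7*11
  = −7*50 + 9*39
  = 9*89 − 16*50
  = −16*584 + 105*89
  = 105*673 − 121*584
So 584⁻¹ ≡ −121 ≡ 552 (mod 673).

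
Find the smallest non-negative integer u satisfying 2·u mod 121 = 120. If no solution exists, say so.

gcd(2, 121) = 1, so a unique solution mod 121 exists.
2⁻¹ ≡ 61 (mod 121).
u ≡ 61·120 ≡ 60 (mod 121).

60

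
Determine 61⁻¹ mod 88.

88 = 1×61 + 27
61 = 2×27 + 7
27 = 3×7 + 6
7 = 1×6 + 1
6 = 6×1 + 0
gcd(61, 88) = 1, so the inverse exists.
Bézout: 1 = −9×88 + 13×61.
So 61⁻¹ ≡ 13 (mod 88).

13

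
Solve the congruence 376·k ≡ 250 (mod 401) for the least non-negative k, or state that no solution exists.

gcd(376, 401) = 1, so a unique solution mod 401 exists.
376⁻¹ ≡ 16 (mod 401).
k ≡ 16·250 ≡ 391 (mod 401).

391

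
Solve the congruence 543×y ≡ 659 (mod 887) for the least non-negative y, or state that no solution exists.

176

gcd(543, 887) = 1, so a unique solution mod 887 exists.
543⁻¹ ≡ 575 (mod 887).
y ≡ 575×659 ≡ 176 (mod 887).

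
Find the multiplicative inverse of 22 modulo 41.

41 = 1·22 + 19
22 = 1·19 + 3
19 = 6·3 + 1
3 = 3·1 + 0
gcd(22, 41) = 1, so the inverse exists.
Back-substitute for 1:
1 = 1·19 − 6·3
  = −6·22 + 7·19
  = 7·41 − 13·22
So 22⁻¹ ≡ −13 ≡ 28 (mod 41).

28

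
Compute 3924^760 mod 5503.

4467

Using repeated squaring:
760 in binary is 1011111000, i.e. 760 = 512 + 128 + 64 + 32 + 16 + 8.
3924^1 ≡ 3924 (mod 5503)
3924^2 ≡ 3924^2 = 15397776 ≡ 382 (mod 5503)
3924^4 ≡ 382^2 = 145924 ≡ 2846 (mod 5503)
3924^8 ≡ 2846^2 = 8099716 ≡ 4803 (mod 5503)
3924^16 ≡ 4803^2 = 23068809 ≡ 233 (mod 5503)
3924^32 ≡ 233^2 = 54289 ≡ 4762 (mod 5503)
3924^64 ≡ 4762^2 = 22676644 ≡ 4284 (mod 5503)
3924^128 ≡ 4284^2 = 18352656 ≡ 151 (mod 5503)
3924^256 ≡ 151^2 = 22801 ≡ 789 (mod 5503)
3924^512 ≡ 789^2 = 622521 ≡ 682 (mod 5503)
3924^760 = 3924^512 * 3924^128 * 3924^64 * 3924^32 * 3924^16 * 3924^8 ≡ 682 * 151 * 4284 * 4762 * 233 * 4803 (mod 5503).
Accumulate the product:
682 * 151 = 102982 ≡ 3928
3928 * 4284 = 16827552 ≡ 4881
4881 * 4762 = 23243322 ≡ 4153
4153 * 233 = 967649 ≡ 4624
4624 * 4803 = 22209072 ≡ 4467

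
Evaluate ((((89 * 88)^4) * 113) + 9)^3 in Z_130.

103

89 * 88 = 7832 ≡ 32 (mod 130)
(32)^4 ≡ 126 (mod 130)
126 * 113 = 14238 ≡ 68 (mod 130)
68 + 9 = 77
(77)^3 ≡ 103 (mod 130)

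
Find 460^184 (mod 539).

324

Using repeated squaring:
460^1 ≡ 460 (mod 539)
460^2 ≡ 460^2 = 211600 ≡ 312 (mod 539)
460^4 ≡ 312^2 = 97344 ≡ 324 (mod 539)
460^8 ≡ 324^2 = 104976 ≡ 410 (mod 539)
460^16 ≡ 410^2 = 168100 ≡ 471 (mod 539)
460^32 ≡ 471^2 = 221841 ≡ 312 (mod 539)
460^64 ≡ 312^2 = 97344 ≡ 324 (mod 539)
460^128 ≡ 324^2 = 104976 ≡ 410 (mod 539)
460^184 = 460^128 * 460^32 * 460^16 * 460^8 ≡ 410 * 312 * 471 * 410 (mod 539).
Accumulate the product:
410 * 312 = 127920 ≡ 177
177 * 471 = 83367 ≡ 361
361 * 410 = 148010 ≡ 324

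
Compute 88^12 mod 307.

54

12 in binary is 1100, i.e. 12 = 8 + 4.
88^1 ≡ 88 (mod 307)
88^2 ≡ 88^2 = 7744 ≡ 69 (mod 307)
88^4 ≡ 69^2 = 4761 ≡ 156 (mod 307)
88^8 ≡ 156^2 = 24336 ≡ 83 (mod 307)
88^12 = 88^8 × 88^4 ≡ 83 × 156 (mod 307).
83 × 156 = 12948 ≡ 54 (mod 307).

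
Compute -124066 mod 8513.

3629

-124066 = -15×8513 + 3629, so -124066 ≡ 3629 (mod 8513).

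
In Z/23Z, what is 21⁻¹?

23 = 1*21 + 2
21 = 10*2 + 1
2 = 2*1 + 0
gcd(21, 23) = 1, so the inverse exists.
Bézout: 1 = −10*23 + 11*21.
So 21⁻¹ ≡ 11 (mod 23).

11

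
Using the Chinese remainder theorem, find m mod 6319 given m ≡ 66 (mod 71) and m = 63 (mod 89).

1131

71⁻¹ mod 89: 71*84 ≡ 1 (mod 89), so 71⁻¹ ≡ 84.
m = 66 + 71*((63 − 66)*84 mod 89) = 66 + 71*15 = 1131.
Check: 1131 mod 71 = 66, 1131 mod 89 = 63. ✓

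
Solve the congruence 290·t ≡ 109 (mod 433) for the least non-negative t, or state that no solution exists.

gcd(290, 433) = 1, so a unique solution mod 433 exists.
290⁻¹ ≡ 109 (mod 433).
t ≡ 109·109 ≡ 190 (mod 433).

190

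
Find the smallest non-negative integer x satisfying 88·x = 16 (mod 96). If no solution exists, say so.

10

gcd(88, 96) = 8, and 8 | 16, so solutions exist.
Divide through by 8: 11·x ≡ 2 mod 12.
11⁻¹ ≡ 11 (mod 12).
x ≡ 11·2 ≡ 10 (mod 12).
The smallest non-negative solution is x = 10.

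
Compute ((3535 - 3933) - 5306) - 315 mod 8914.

3535 - 3933 = -398 ≡ 8516 (mod 8914)
8516 - 5306 = 3210
3210 - 315 = 2895

2895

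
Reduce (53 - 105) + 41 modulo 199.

53 - 105 = -52 ≡ 147 (mod 199)
147 + 41 = 188

188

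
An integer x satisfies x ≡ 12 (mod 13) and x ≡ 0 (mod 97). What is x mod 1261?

13⁻¹ mod 97: 13×15 ≡ 1 (mod 97), so 13⁻¹ ≡ 15.
x = 12 + 13×((0 − 12)×15 mod 97) = 12 + 13×14 = 194.
Check: 194 mod 13 = 12, 194 mod 97 = 0. ✓

194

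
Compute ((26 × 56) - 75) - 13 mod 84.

24

26 × 56 = 1456 ≡ 28 (mod 84)
28 - 75 = -47 ≡ 37 (mod 84)
37 - 13 = 24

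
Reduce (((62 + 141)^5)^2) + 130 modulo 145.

62 + 141 = 203 ≡ 58 (mod 145)
(58)^5 ≡ 58 (mod 145)
(58)^2 ≡ 29 (mod 145)
29 + 130 = 159 ≡ 14 (mod 145)

14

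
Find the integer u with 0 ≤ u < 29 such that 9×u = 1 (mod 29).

29 = 3×9 + 2
9 = 4×2 + 1
2 = 2×1 + 0
gcd(9, 29) = 1, so the inverse exists.
Bézout: 1 = −4×29 + 13×9.
So 9⁻¹ ≡ 13 (mod 29).

13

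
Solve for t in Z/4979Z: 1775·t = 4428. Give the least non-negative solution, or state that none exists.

614

gcd(1775, 4979) = 1, so a unique solution mod 4979 exists.
1775⁻¹ ≡ 1770 (mod 4979).
t ≡ 1770·4428 ≡ 614 (mod 4979).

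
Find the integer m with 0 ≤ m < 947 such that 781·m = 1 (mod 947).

599

Apply the Euclidean algorithm and back-substitute:
947 = 1×781 + 166
781 = 4×166 + 117
166 = 1×117 + 49
117 = 2×49 + 19
49 = 2×19 + 11
19 = 1×11 + 8
11 = 1×8 + 3
8 = 2×3 + 2
3 = 1×2 + 1
2 = 2×1 + 0
gcd(781, 947) = 1, so the inverse exists.
Bézout: 1 = 287×947 − 348×781.
So 781⁻¹ ≡ −348 ≡ 599 (mod 947).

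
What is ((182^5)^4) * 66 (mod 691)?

(182)^5 ≡ 633 (mod 691)
(633)^4 ≡ 680 (mod 691)
680 * 66 = 44880 ≡ 656 (mod 691)

656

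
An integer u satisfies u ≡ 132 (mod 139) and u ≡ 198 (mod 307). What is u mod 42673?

25986

139⁻¹ mod 307: 139*254 ≡ 1 (mod 307), so 139⁻¹ ≡ 254.
u = 132 + 139*((198 − 132)*254 mod 307) = 132 + 139*186 = 25986.
Check: 25986 mod 139 = 132, 25986 mod 307 = 198. ✓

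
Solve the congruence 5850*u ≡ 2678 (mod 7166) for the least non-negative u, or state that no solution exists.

gcd(5850, 7166) = 2, and 2 | 2678, so solutions exist.
Divide through by 2: 2925*u = 1339 (mod 3583).
2925⁻¹ ≡ 1443 (mod 3583).
u ≡ 1443*1339 ≡ 940 (mod 3583).
The smallest non-negative solution is u = 940.

940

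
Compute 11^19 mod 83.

19 in binary is 10011, i.e. 19 = 16 + 2 + 1.
11^1 ≡ 11 (mod 83)
11^2 ≡ 11^2 = 121 ≡ 38 (mod 83)
11^4 ≡ 38^2 = 1444 ≡ 33 (mod 83)
11^8 ≡ 33^2 = 1089 ≡ 10 (mod 83)
11^16 ≡ 10^2 = 100 ≡ 17 (mod 83)
11^19 = 11^16 * 11^2 * 11^1 ≡ 17 * 38 * 11 (mod 83).
Accumulate the product:
17 * 38 = 646 ≡ 65
65 * 11 = 715 ≡ 51

51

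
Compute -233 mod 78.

1

-233 = -3*78 + 1, so -233 ≡ 1 (mod 78).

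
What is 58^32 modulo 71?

Using repeated squaring:
58^1 ≡ 58 (mod 71)
58^2 ≡ 58^2 = 3364 ≡ 27 (mod 71)
58^4 ≡ 27^2 = 729 ≡ 19 (mod 71)
58^8 ≡ 19^2 = 361 ≡ 6 (mod 71)
58^16 ≡ 6^2 = 36 (mod 71)
58^32 ≡ 36^2 = 1296 ≡ 18 (mod 71)
So 58^32 ≡ 18 (mod 71).

18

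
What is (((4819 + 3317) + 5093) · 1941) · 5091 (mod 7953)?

4819 + 3317 = 8136 ≡ 183 (mod 7953)
183 + 5093 = 5276
5276 · 1941 = 10240716 ≡ 5205 (mod 7953)
5205 · 5091 = 26498655 ≡ 7212 (mod 7953)

7212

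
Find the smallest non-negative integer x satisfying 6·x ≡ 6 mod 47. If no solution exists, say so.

gcd(6, 47) = 1, so a unique solution mod 47 exists.
6⁻¹ ≡ 8 (mod 47).
x ≡ 8·6 ≡ 1 (mod 47).

1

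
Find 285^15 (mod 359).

38

Using repeated squaring:
285^1 ≡ 285 (mod 359)
285^2 ≡ 285^2 = 81225 ≡ 91 (mod 359)
285^4 ≡ 91^2 = 8281 ≡ 24 (mod 359)
285^8 ≡ 24^2 = 576 ≡ 217 (mod 359)
285^15 = 285^8 · 285^4 · 285^2 · 285^1 ≡ 217 · 24 · 91 · 285 (mod 359).
Accumulate the product:
217 · 24 = 5208 ≡ 182
182 · 91 = 16562 ≡ 48
48 · 285 = 13680 ≡ 38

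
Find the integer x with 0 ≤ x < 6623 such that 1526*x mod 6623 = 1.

5768

By the extended Euclidean algorithm:
6623 = 4*1526 + 519
1526 = 2*519 + 488
519 = 1*488 + 31
488 = 15*31 + 23
31 = 1*23 + 8
23 = 2*8 + 7
8 = 1*7 + 1
7 = 7*1 + 0
gcd(1526, 6623) = 1, so the inverse exists.
Back-substitute for 1:
1 = 1*8 − 1*7
  = −1*23 + 3*8
  = 3*31 − 4*23
  = −4*488 + 63*31
  = 63*519 − 67*488
  = −67*1526 + 197*519
  = 197*6623 − 855*1526
So 1526⁻¹ ≡ −855 ≡ 5768 (mod 6623).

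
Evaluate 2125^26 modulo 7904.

26 in binary is 11010, i.e. 26 = 16 + 8 + 2.
2125^1 ≡ 2125 (mod 7904)
2125^2 ≡ 2125^2 = 4515625 ≡ 2441 (mod 7904)
2125^4 ≡ 2441^2 = 5958481 ≡ 6769 (mod 7904)
2125^8 ≡ 6769^2 = 45819361 ≡ 7777 (mod 7904)
2125^16 ≡ 7777^2 = 60481729 ≡ 321 (mod 7904)
2125^26 = 2125^16 · 2125^8 · 2125^2 ≡ 321 · 7777 · 2441 (mod 7904).
Accumulate the product:
321 · 7777 = 2496417 ≡ 6657
6657 · 2441 = 16249737 ≡ 7017

7017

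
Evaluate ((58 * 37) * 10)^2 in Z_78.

58 * 37 = 2146 ≡ 40 (mod 78)
40 * 10 = 400 ≡ 10 (mod 78)
(10)^2 ≡ 22 (mod 78)

22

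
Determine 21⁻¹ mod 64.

By the extended Euclidean algorithm:
64 = 3·21 + 1
21 = 21·1 + 0
gcd(21, 64) = 1, so the inverse exists.
Back-substitute for 1:
1 = 1·64 − 3·21
So 21⁻¹ ≡ −3 ≡ 61 (mod 64).

61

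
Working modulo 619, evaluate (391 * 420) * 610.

192

391 * 420 = 164220 ≡ 185 (mod 619)
185 * 610 = 112850 ≡ 192 (mod 619)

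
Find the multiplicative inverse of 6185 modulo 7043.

5902

7043 = 1·6185 + 858
6185 = 7·858 + 179
858 = 4·179 + 142
179 = 1·142 + 37
142 = 3·37 + 31
37 = 1·31 + 6
31 = 5·6 + 1
6 = 6·1 + 0
gcd(6185, 7043) = 1, so the inverse exists.
Bézout: 1 = 1002·7043 − 1141·6185.
So 6185⁻¹ ≡ −1141 ≡ 5902 (mod 7043).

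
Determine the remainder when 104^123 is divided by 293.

216

By square-and-multiply:
123 in binary is 1111011, i.e. 123 = 64 + 32 + 16 + 8 + 2 + 1.
104^1 ≡ 104 (mod 293)
104^2 ≡ 104^2 = 10816 ≡ 268 (mod 293)
104^4 ≡ 268^2 = 71824 ≡ 39 (mod 293)
104^8 ≡ 39^2 = 1521 ≡ 56 (mod 293)
104^16 ≡ 56^2 = 3136 ≡ 206 (mod 293)
104^32 ≡ 206^2 = 42436 ≡ 244 (mod 293)
104^64 ≡ 244^2 = 59536 ≡ 57 (mod 293)
104^123 = 104^64 × 104^32 × 104^16 × 104^8 × 104^2 × 104^1 ≡ 57 × 244 × 206 × 56 × 268 × 104 (mod 293).
Accumulate the product:
57 × 244 = 13908 ≡ 137
137 × 206 = 28222 ≡ 94
94 × 56 = 5264 ≡ 283
283 × 268 = 75844 ≡ 250
250 × 104 = 26000 ≡ 216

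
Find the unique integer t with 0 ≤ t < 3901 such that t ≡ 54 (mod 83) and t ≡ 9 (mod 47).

2876

83⁻¹ mod 47: 83*17 ≡ 1 (mod 47), so 83⁻¹ ≡ 17.
t = 54 + 83*((9 − 54)*17 mod 47) = 54 + 83*34 = 2876.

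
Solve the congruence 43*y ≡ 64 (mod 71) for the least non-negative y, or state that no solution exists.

gcd(43, 71) = 1, so a unique solution mod 71 exists.
43⁻¹ ≡ 38 (mod 71).
y ≡ 38*64 ≡ 18 (mod 71).

18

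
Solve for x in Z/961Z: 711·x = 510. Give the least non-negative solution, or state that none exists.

gcd(711, 961) = 1, so a unique solution mod 961 exists.
711⁻¹ ≡ 542 (mod 961).
x ≡ 542·510 ≡ 613 (mod 961).

613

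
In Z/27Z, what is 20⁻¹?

By the extended Euclidean algorithm:
27 = 1·20 + 7
20 = 2·7 + 6
7 = 1·6 + 1
6 = 6·1 + 0
gcd(20, 27) = 1, so the inverse exists.
Back-substitute for 1:
1 = 1·7 − 1·6
  = −1·20 + 3·7
  = 3·27 − 4·20
So 20⁻¹ ≡ −4 ≡ 23 (mod 27).

23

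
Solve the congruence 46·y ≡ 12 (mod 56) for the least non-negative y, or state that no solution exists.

gcd(46, 56) = 2, and 2 | 12, so solutions exist.
Divide through by 2: 23·y ≡ 6 (mod 28).
23⁻¹ ≡ 11 (mod 28).
y ≡ 11·6 ≡ 10 (mod 28).
The smallest non-negative solution is y = 10.

10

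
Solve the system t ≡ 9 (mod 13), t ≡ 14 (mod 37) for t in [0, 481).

13⁻¹ mod 37: 13×20 ≡ 1 (mod 37), so 13⁻¹ ≡ 20.
t = 9 + 13×((14 − 9)×20 mod 37) = 9 + 13×26 = 347.

347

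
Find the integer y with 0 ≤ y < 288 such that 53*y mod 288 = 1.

125

By the extended Euclidean algorithm:
288 = 5·53 + 23
53 = 2·23 + 7
23 = 3·7 + 2
7 = 3·2 + 1
2 = 2·1 + 0
gcd(53, 288) = 1, so the inverse exists.
Back-substitute for 1:
1 = 1·7 − 3·2
  = −3·23 + 10·7
  = 10·53 − 23·23
  = −23·288 + 125·53
So 53⁻¹ ≡ 125 (mod 288).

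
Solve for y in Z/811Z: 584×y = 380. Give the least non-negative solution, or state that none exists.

gcd(584, 811) = 1, so a unique solution mod 811 exists.
584⁻¹ ≡ 418 (mod 811).
y ≡ 418×380 ≡ 695 (mod 811).

695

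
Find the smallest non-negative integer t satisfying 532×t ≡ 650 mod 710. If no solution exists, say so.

120

gcd(532, 710) = 2, and 2 | 650, so solutions exist.
Divide through by 2: 266×t ≡ 325 (mod 355).
266⁻¹ ≡ 351 (mod 355).
t ≡ 351×325 ≡ 120 (mod 355).
The smallest non-negative solution is t = 120.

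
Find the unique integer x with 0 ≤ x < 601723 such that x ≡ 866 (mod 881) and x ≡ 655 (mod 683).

507441

881⁻¹ mod 683: 881*376 ≡ 1 (mod 683), so 881⁻¹ ≡ 376.
x = 866 + 881*((655 − 866)*376 mod 683) = 866 + 881*575 = 507441.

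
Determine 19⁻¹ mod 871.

Run the extended Euclidean algorithm:
871 = 45×19 + 16
19 = 1×16 + 3
16 = 5×3 + 1
3 = 3×1 + 0
gcd(19, 871) = 1, so the inverse exists.
Back-substitute for 1:
1 = 1×16 − 5×3
  = −5×19 + 6×16
  = 6×871 − 275×19
So 19⁻¹ ≡ −275 ≡ 596 (mod 871).

596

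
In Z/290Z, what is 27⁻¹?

By the extended Euclidean algorithm:
290 = 10×27 + 20
27 = 1×20 + 7
20 = 2×7 + 6
7 = 1×6 + 1
6 = 6×1 + 0
gcd(27, 290) = 1, so the inverse exists.
Back-substitute for 1:
1 = 1×7 − 1×6
  = −1×20 + 3×7
  = 3×27 − 4×20
  = −4×290 + 43×27
So 27⁻¹ ≡ 43 (mod 290).

43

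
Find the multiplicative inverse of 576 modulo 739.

739 = 1·576 + 163
576 = 3·163 + 87
163 = 1·87 + 76
87 = 1·76 + 11
76 = 6·11 + 10
11 = 1·10 + 1
10 = 10·1 + 0
gcd(576, 739) = 1, so the inverse exists.
Bézout: 1 = −53·739 + 68·576.
So 576⁻¹ ≡ 68 (mod 739).

68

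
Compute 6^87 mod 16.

By square-and-multiply:
87 in binary is 1010111, i.e. 87 = 64 + 16 + 4 + 2 + 1.
6^1 ≡ 6 (mod 16)
6^2 ≡ 6^2 = 36 ≡ 4 (mod 16)
6^4 ≡ 4^2 = 16 ≡ 0 (mod 16)
6^8 ≡ 0^2 = 0 (mod 16)
6^16 ≡ 0^2 = 0 (mod 16)
6^32 ≡ 0^2 = 0 (mod 16)
6^64 ≡ 0^2 = 0 (mod 16)
6^87 = 6^64 × 6^16 × 6^4 × 6^2 × 6^1 ≡ 0 × 0 × 0 × 4 × 6 (mod 16).
Accumulate the product:
0 × 0 = 0
0 × 0 = 0
0 × 4 = 0
0 × 6 = 0

0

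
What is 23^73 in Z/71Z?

73 in binary is 1001001, i.e. 73 = 64 + 8 + 1.
23^1 ≡ 23 (mod 71)
23^2 ≡ 23^2 = 529 ≡ 32 (mod 71)
23^4 ≡ 32^2 = 1024 ≡ 30 (mod 71)
23^8 ≡ 30^2 = 900 ≡ 48 (mod 71)
23^16 ≡ 48^2 = 2304 ≡ 32 (mod 71)
23^32 ≡ 32^2 = 1024 ≡ 30 (mod 71)
23^64 ≡ 30^2 = 900 ≡ 48 (mod 71)
23^73 = 23^64 · 23^8 · 23^1 ≡ 48 · 48 · 23 (mod 71).
Accumulate the product:
48 · 48 = 2304 ≡ 32
32 · 23 = 736 ≡ 26

26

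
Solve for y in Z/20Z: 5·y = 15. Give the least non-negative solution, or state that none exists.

3

gcd(5, 20) = 5, and 5 | 15, so solutions exist.
Divide through by 5: 1·y ≡ 3 mod 4.
1⁻¹ ≡ 1 (mod 4).
y ≡ 1·3 ≡ 3 (mod 4).
The smallest non-negative solution is y = 3.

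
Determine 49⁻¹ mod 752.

Apply the Euclidean algorithm and back-substitute:
752 = 15*49 + 17
49 = 2*17 + 15
17 = 1*15 + 2
15 = 7*2 + 1
2 = 2*1 + 0
gcd(49, 752) = 1, so the inverse exists.
Back-substitute for 1:
1 = 1*15 − 7*2
  = −7*17 + 8*15
  = 8*49 − 23*17
  = −23*752 + 353*49
So 49⁻¹ ≡ 353 (mod 752).

353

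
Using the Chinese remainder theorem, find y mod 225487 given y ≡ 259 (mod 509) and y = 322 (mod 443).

154486

509⁻¹ mod 443: 509*47 ≡ 1 (mod 443), so 509⁻¹ ≡ 47.
y = 259 + 509*((322 − 259)*47 mod 443) = 259 + 509*303 = 154486.
Check: 154486 mod 509 = 259, 154486 mod 443 = 322. ✓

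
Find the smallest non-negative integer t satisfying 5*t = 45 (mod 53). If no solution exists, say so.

9

gcd(5, 53) = 1, so a unique solution mod 53 exists.
5⁻¹ ≡ 32 (mod 53).
t ≡ 32*45 ≡ 9 (mod 53).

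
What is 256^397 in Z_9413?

256^1 ≡ 256 (mod 9413)
256^2 ≡ 256^2 = 65536 ≡ 9058 (mod 9413)
256^4 ≡ 9058^2 = 82047364 ≡ 3656 (mod 9413)
256^8 ≡ 3656^2 = 13366336 ≡ 9289 (mod 9413)
256^16 ≡ 9289^2 = 86285521 ≡ 5963 (mod 9413)
256^32 ≡ 5963^2 = 35557369 ≡ 4468 (mod 9413)
256^64 ≡ 4468^2 = 19963024 ≡ 7464 (mod 9413)
256^128 ≡ 7464^2 = 55711296 ≡ 5162 (mod 9413)
256^256 ≡ 5162^2 = 26646244 ≡ 7454 (mod 9413)
256^397 = 256^256 × 256^128 × 256^8 × 256^4 × 256^1 ≡ 7454 × 5162 × 9289 × 3656 × 256 (mod 9413).
Accumulate the product:
7454 × 5162 = 38477548 ≡ 6617
6617 × 9289 = 61465313 ≡ 7836
7836 × 3656 = 28648416 ≡ 4657
4657 × 256 = 1192192 ≡ 6154

6154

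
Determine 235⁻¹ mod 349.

Run the extended Euclidean algorithm:
349 = 1·235 + 114
235 = 2·114 + 7
114 = 16·7 + 2
7 = 3·2 + 1
2 = 2·1 + 0
gcd(235, 349) = 1, so the inverse exists.
Bézout: 1 = −101·349 + 150·235.
So 235⁻¹ ≡ 150 (mod 349).

150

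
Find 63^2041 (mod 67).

7

63^1 ≡ 63 (mod 67)
63^2 ≡ 63^2 = 3969 ≡ 16 (mod 67)
63^4 ≡ 16^2 = 256 ≡ 55 (mod 67)
63^8 ≡ 55^2 = 3025 ≡ 10 (mod 67)
63^16 ≡ 10^2 = 100 ≡ 33 (mod 67)
63^32 ≡ 33^2 = 1089 ≡ 17 (mod 67)
63^64 ≡ 17^2 = 289 ≡ 21 (mod 67)
63^128 ≡ 21^2 = 441 ≡ 39 (mod 67)
63^256 ≡ 39^2 = 1521 ≡ 47 (mod 67)
63^512 ≡ 47^2 = 2209 ≡ 65 (mod 67)
63^1024 ≡ 65^2 = 4225 ≡ 4 (mod 67)
63^2041 = 63^1024 · 63^512 · 63^256 · 63^128 · 63^64 · 63^32 · 63^16 · 63^8 · 63^1 ≡ 4 · 65 · 47 · 39 · 21 · 17 · 33 · 10 · 63 (mod 67).
Accumulate the product:
4 · 65 = 260 ≡ 59
59 · 47 = 2773 ≡ 26
26 · 39 = 1014 ≡ 9
9 · 21 = 189 ≡ 55
55 · 17 = 935 ≡ 64
64 · 33 = 2112 ≡ 35
35 · 10 = 350 ≡ 15
15 · 63 = 945 ≡ 7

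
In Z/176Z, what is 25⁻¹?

169

176 = 7×25 + 1
25 = 25×1 + 0
gcd(25, 176) = 1, so the inverse exists.
Back-substitute for 1:
1 = 1×176 − 7×25
So 25⁻¹ ≡ −7 ≡ 169 (mod 176).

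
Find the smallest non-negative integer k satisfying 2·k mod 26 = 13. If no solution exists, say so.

gcd(2, 26) = 2, and 2 does not divide 13.
So the congruence has no solution.

no solution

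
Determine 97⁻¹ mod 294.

97

Apply the Euclidean algorithm and back-substitute:
294 = 3*97 + 3
97 = 32*3 + 1
3 = 3*1 + 0
gcd(97, 294) = 1, so the inverse exists.
Bézout: 1 = −32*294 + 97*97.
So 97⁻¹ ≡ 97 (mod 294).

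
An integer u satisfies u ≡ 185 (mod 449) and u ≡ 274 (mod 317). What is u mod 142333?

449⁻¹ mod 317: 449·305 ≡ 1 (mod 317), so 449⁻¹ ≡ 305.
u = 185 + 449·((274 − 185)·305 mod 317) = 185 + 449·200 = 89985.

89985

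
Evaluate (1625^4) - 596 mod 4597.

(1625)^4 ≡ 2881 (mod 4597)
2881 - 596 = 2285

2285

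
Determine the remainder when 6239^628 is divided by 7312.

By square-and-multiply:
628 in binary is 1001110100, i.e. 628 = 512 + 64 + 32 + 16 + 4.
6239^1 ≡ 6239 (mod 7312)
6239^2 ≡ 6239^2 = 38925121 ≡ 3345 (mod 7312)
6239^4 ≡ 3345^2 = 11189025 ≡ 1665 (mod 7312)
6239^8 ≡ 1665^2 = 2772225 ≡ 977 (mod 7312)
6239^16 ≡ 977^2 = 954529 ≡ 3969 (mod 7312)
6239^32 ≡ 3969^2 = 15752961 ≡ 2913 (mod 7312)
6239^64 ≡ 2913^2 = 8485569 ≡ 3649 (mod 7312)
6239^128 ≡ 3649^2 = 13315201 ≡ 49 (mod 7312)
6239^256 ≡ 49^2 = 2401 (mod 7312)
6239^512 ≡ 2401^2 = 5764801 ≡ 2945 (mod 7312)
6239^628 = 6239^512 * 6239^64 * 6239^32 * 6239^16 * 6239^4 ≡ 2945 * 3649 * 2913 * 3969 * 1665 (mod 7312).
Accumulate the product:
2945 * 3649 = 10746305 ≡ 4977
4977 * 2913 = 14498001 ≡ 5617
5617 * 3969 = 22293873 ≡ 6897
6897 * 1665 = 11483505 ≡ 3665

3665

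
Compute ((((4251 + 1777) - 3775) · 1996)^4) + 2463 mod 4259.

3961

4251 + 1777 = 6028 ≡ 1769 (mod 4259)
1769 - 3775 = -2006 ≡ 2253 (mod 4259)
2253 · 1996 = 4496988 ≡ 3743 (mod 4259)
(3743)^4 ≡ 1498 (mod 4259)
1498 + 2463 = 3961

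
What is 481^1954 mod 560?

1954 in binary is 11110100010, i.e. 1954 = 1024 + 512 + 256 + 128 + 32 + 2.
481^1 ≡ 481 (mod 560)
481^2 ≡ 481^2 = 231361 ≡ 81 (mod 560)
481^4 ≡ 81^2 = 6561 ≡ 401 (mod 560)
481^8 ≡ 401^2 = 160801 ≡ 81 (mod 560)
481^16 ≡ 81^2 = 6561 ≡ 401 (mod 560)
481^32 ≡ 401^2 = 160801 ≡ 81 (mod 560)
481^64 ≡ 81^2 = 6561 ≡ 401 (mod 560)
481^128 ≡ 401^2 = 160801 ≡ 81 (mod 560)
481^256 ≡ 81^2 = 6561 ≡ 401 (mod 560)
481^512 ≡ 401^2 = 160801 ≡ 81 (mod 560)
481^1024 ≡ 81^2 = 6561 ≡ 401 (mod 560)
481^1954 = 481^1024 × 481^512 × 481^256 × 481^128 × 481^32 × 481^2 ≡ 401 × 81 × 401 × 81 × 81 × 81 (mod 560).
Accumulate the product:
401 × 81 = 32481 ≡ 1
1 × 401 = 401
401 × 81 = 32481 ≡ 1
1 × 81 = 81
81 × 81 = 6561 ≡ 401

401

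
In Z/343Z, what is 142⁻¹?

186

Run the extended Euclidean algorithm:
343 = 2*142 + 59
142 = 2*59 + 24
59 = 2*24 + 11
24 = 2*11 + 2
11 = 5*2 + 1
2 = 2*1 + 0
gcd(142, 343) = 1, so the inverse exists.
Back-substitute for 1:
1 = 1*11 − 5*2
  = −5*24 + 11*11
  = 11*59 − 27*24
  = −27*142 + 65*59
  = 65*343 − 157*142
So 142⁻¹ ≡ −157 ≡ 186 (mod 343).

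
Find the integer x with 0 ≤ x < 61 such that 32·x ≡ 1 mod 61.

21

By the extended Euclidean algorithm:
61 = 1*32 + 29
32 = 1*29 + 3
29 = 9*3 + 2
3 = 1*2 + 1
2 = 2*1 + 0
gcd(32, 61) = 1, so the inverse exists.
Back-substitute for 1:
1 = 1*3 − 1*2
  = −1*29 + 10*3
  = 10*32 − 11*29
  = −11*61 + 21*32
So 32⁻¹ ≡ 21 (mod 61).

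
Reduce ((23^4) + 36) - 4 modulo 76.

41

(23)^4 ≡ 9 (mod 76)
9 + 36 = 45
45 - 4 = 41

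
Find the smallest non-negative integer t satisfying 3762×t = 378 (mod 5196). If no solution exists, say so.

gcd(3762, 5196) = 6, and 6 | 378, so solutions exist.
Divide through by 6: 627×t mod 866 = 63.
627⁻¹ ≡ 279 (mod 866).
t ≡ 279×63 ≡ 257 (mod 866).
The smallest non-negative solution is t = 257.

257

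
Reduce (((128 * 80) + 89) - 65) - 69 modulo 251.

155

128 * 80 = 10240 ≡ 200 (mod 251)
200 + 89 = 289 ≡ 38 (mod 251)
38 - 65 = -27 ≡ 224 (mod 251)
224 - 69 = 155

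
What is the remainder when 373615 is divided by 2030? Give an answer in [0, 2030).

95

373615 = 184*2030 + 95, so 373615 ≡ 95 (mod 2030).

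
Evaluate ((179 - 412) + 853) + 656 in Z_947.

329

179 - 412 = -233 ≡ 714 (mod 947)
714 + 853 = 1567 ≡ 620 (mod 947)
620 + 656 = 1276 ≡ 329 (mod 947)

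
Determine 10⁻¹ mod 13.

4

13 = 1×10 + 3
10 = 3×3 + 1
3 = 3×1 + 0
gcd(10, 13) = 1, so the inverse exists.
Back-substitute for 1:
1 = 1×10 − 3×3
  = −3×13 + 4×10
So 10⁻¹ ≡ 4 (mod 13).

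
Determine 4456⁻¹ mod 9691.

9691 = 2·4456 + 779
4456 = 5·779 + 561
779 = 1·561 + 218
561 = 2·218 + 125
218 = 1·125 + 93
125 = 1·93 + 32
93 = 2·32 + 29
32 = 1·29 + 3
29 = 9·3 + 2
3 = 1·2 + 1
2 = 2·1 + 0
gcd(4456, 9691) = 1, so the inverse exists.
Bézout: 1 = −1533·9691 + 3334·4456.
So 4456⁻¹ ≡ 3334 (mod 9691).

3334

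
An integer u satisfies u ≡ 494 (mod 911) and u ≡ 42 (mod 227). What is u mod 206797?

911⁻¹ mod 227: 911×76 ≡ 1 (mod 227), so 911⁻¹ ≡ 76.
u = 494 + 911×((42 − 494)×76 mod 227) = 494 + 911×152 = 138966.
Check: 138966 mod 911 = 494, 138966 mod 227 = 42. ✓

138966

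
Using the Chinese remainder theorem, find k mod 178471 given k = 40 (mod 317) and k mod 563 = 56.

123353

317⁻¹ mod 563: 317×341 ≡ 1 (mod 563), so 317⁻¹ ≡ 341.
k = 40 + 317×((56 − 40)×341 mod 563) = 40 + 317×389 = 123353.
Check: 123353 mod 317 = 40, 123353 mod 563 = 56. ✓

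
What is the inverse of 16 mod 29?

Apply the Euclidean algorithm and back-substitute:
29 = 1×16 + 13
16 = 1×13 + 3
13 = 4×3 + 1
3 = 3×1 + 0
gcd(16, 29) = 1, so the inverse exists.
Back-substitute for 1:
1 = 1×13 − 4×3
  = −4×16 + 5×13
  = 5×29 − 9×16
So 16⁻¹ ≡ −9 ≡ 20 (mod 29).

20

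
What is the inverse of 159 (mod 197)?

Run the extended Euclidean algorithm:
197 = 1×159 + 38
159 = 4×38 + 7
38 = 5×7 + 3
7 = 2×3 + 1
3 = 3×1 + 0
gcd(159, 197) = 1, so the inverse exists.
Bézout: 1 = −46×197 + 57×159.
So 159⁻¹ ≡ 57 (mod 197).

57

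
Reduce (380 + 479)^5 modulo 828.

380 + 479 = 859 ≡ 31 (mod 828)
(31)^5 ≡ 223 (mod 828)

223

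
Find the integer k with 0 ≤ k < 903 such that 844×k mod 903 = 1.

903 = 1*844 + 59
844 = 14*59 + 18
59 = 3*18 + 5
18 = 3*5 + 3
5 = 1*3 + 2
3 = 1*2 + 1
2 = 2*1 + 0
gcd(844, 903) = 1, so the inverse exists.
Back-substitute for 1:
1 = 1*3 − 1*2
  = −1*5 + 2*3
  = 2*18 − 7*5
  = −7*59 + 23*18
  = 23*844 − 329*59
  = −329*903 + 352*844
So 844⁻¹ ≡ 352 (mod 903).

352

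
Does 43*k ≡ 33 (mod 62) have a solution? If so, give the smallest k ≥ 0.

gcd(43, 62) = 1, so a unique solution mod 62 exists.
43⁻¹ ≡ 13 (mod 62).
k ≡ 13*33 ≡ 57 (mod 62).

57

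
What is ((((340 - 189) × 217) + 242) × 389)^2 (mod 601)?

340 - 189 = 151
151 × 217 = 32767 ≡ 313 (mod 601)
313 + 242 = 555
555 × 389 = 215895 ≡ 136 (mod 601)
(136)^2 ≡ 466 (mod 601)

466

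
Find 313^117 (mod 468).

Using repeated squaring:
117 in binary is 1110101, i.e. 117 = 64 + 32 + 16 + 4 + 1.
313^1 ≡ 313 (mod 468)
313^2 ≡ 313^2 = 97969 ≡ 157 (mod 468)
313^4 ≡ 157^2 = 24649 ≡ 313 (mod 468)
313^8 ≡ 313^2 = 97969 ≡ 157 (mod 468)
313^16 ≡ 157^2 = 24649 ≡ 313 (mod 468)
313^32 ≡ 313^2 = 97969 ≡ 157 (mod 468)
313^64 ≡ 157^2 = 24649 ≡ 313 (mod 468)
313^117 = 313^64 × 313^32 × 313^16 × 313^4 × 313^1 ≡ 313 × 157 × 313 × 313 × 313 (mod 468).
Accumulate the product:
313 × 157 = 49141 ≡ 1
1 × 313 = 313
313 × 313 = 97969 ≡ 157
157 × 313 = 49141 ≡ 1

1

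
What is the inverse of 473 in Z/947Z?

Apply the Euclidean algorithm and back-substitute:
947 = 2×473 + 1
473 = 473×1 + 0
gcd(473, 947) = 1, so the inverse exists.
Back-substitute for 1:
1 = 1×947 − 2×473
So 473⁻¹ ≡ −2 ≡ 945 (mod 947).

945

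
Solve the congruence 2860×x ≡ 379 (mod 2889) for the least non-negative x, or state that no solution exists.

gcd(2860, 2889) = 1, so a unique solution mod 2889 exists.
2860⁻¹ ≡ 2092 (mod 2889).
x ≡ 2092×379 ≡ 1282 (mod 2889).

1282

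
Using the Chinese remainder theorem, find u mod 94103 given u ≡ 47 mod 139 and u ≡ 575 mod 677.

139⁻¹ mod 677: 139*414 ≡ 1 (mod 677), so 139⁻¹ ≡ 414.
u = 47 + 139*((575 − 47)*414 mod 677) = 47 + 139*598 = 83169.
Check: 83169 mod 139 = 47, 83169 mod 677 = 575. ✓

83169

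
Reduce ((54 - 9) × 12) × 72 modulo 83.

54 - 9 = 45
45 × 12 = 540 ≡ 42 (mod 83)
42 × 72 = 3024 ≡ 36 (mod 83)

36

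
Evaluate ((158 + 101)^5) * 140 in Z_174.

44

158 + 101 = 259 ≡ 85 (mod 174)
(85)^5 ≡ 55 (mod 174)
55 * 140 = 7700 ≡ 44 (mod 174)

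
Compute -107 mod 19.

-107 = -6*19 + 7, so -107 ≡ 7 (mod 19).

7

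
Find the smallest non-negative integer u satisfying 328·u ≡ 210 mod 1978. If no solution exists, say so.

863

gcd(328, 1978) = 2, and 2 | 210, so solutions exist.
Divide through by 2: 164·u ≡ 105 mod 989.
164⁻¹ ≡ 790 (mod 989).
u ≡ 790·105 ≡ 863 (mod 989).
The smallest non-negative solution is u = 863.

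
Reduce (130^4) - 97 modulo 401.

(130)^4 ≡ 156 (mod 401)
156 - 97 = 59

59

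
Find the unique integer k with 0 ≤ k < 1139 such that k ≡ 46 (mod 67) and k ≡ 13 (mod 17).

1118

67⁻¹ mod 17: 67×16 ≡ 1 (mod 17), so 67⁻¹ ≡ 16.
k = 46 + 67×((13 − 46)×16 mod 17) = 46 + 67×16 = 1118.
Check: 1118 mod 67 = 46, 1118 mod 17 = 13. ✓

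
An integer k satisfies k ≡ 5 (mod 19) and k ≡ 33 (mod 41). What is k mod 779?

19⁻¹ mod 41: 19*13 ≡ 1 (mod 41), so 19⁻¹ ≡ 13.
k = 5 + 19*((33 − 5)*13 mod 41) = 5 + 19*36 = 689.

689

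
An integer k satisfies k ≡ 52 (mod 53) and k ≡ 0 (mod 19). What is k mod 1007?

741

53⁻¹ mod 19: 53×14 ≡ 1 (mod 19), so 53⁻¹ ≡ 14.
k = 52 + 53×((0 − 52)×14 mod 19) = 52 + 53×13 = 741.
Check: 741 mod 53 = 52, 741 mod 19 = 0. ✓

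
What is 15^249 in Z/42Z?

15^1 ≡ 15 (mod 42)
15^2 ≡ 15^2 = 225 ≡ 15 (mod 42)
15^4 ≡ 15^2 = 225 ≡ 15 (mod 42)
15^8 ≡ 15^2 = 225 ≡ 15 (mod 42)
15^16 ≡ 15^2 = 225 ≡ 15 (mod 42)
15^32 ≡ 15^2 = 225 ≡ 15 (mod 42)
15^64 ≡ 15^2 = 225 ≡ 15 (mod 42)
15^128 ≡ 15^2 = 225 ≡ 15 (mod 42)
15^249 = 15^128 · 15^64 · 15^32 · 15^16 · 15^8 · 15^1 ≡ 15 · 15 · 15 · 15 · 15 · 15 (mod 42).
Accumulate the product:
15 · 15 = 225 ≡ 15
15 · 15 = 225 ≡ 15
15 · 15 = 225 ≡ 15
15 · 15 = 225 ≡ 15
15 · 15 = 225 ≡ 15

15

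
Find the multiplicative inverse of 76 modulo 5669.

5669 = 74·76 + 45
76 = 1·45 + 31
45 = 1·31 + 14
31 = 2·14 + 3
14 = 4·3 + 2
3 = 1·2 + 1
2 = 2·1 + 0
gcd(76, 5669) = 1, so the inverse exists.
Back-substitute for 1:
1 = 1·3 − 1·2
  = −1·14 + 5·3
  = 5·31 − 11·14
  = −11·45 + 16·31
  = 16·76 − 27·45
  = −27·5669 + 2014·76
So 76⁻¹ ≡ 2014 (mod 5669).

2014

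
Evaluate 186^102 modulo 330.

102 in binary is 1100110, i.e. 102 = 64 + 32 + 4 + 2.
186^1 ≡ 186 (mod 330)
186^2 ≡ 186^2 = 34596 ≡ 276 (mod 330)
186^4 ≡ 276^2 = 76176 ≡ 276 (mod 330)
186^8 ≡ 276^2 = 76176 ≡ 276 (mod 330)
186^16 ≡ 276^2 = 76176 ≡ 276 (mod 330)
186^32 ≡ 276^2 = 76176 ≡ 276 (mod 330)
186^64 ≡ 276^2 = 76176 ≡ 276 (mod 330)
186^102 = 186^64 × 186^32 × 186^4 × 186^2 ≡ 276 × 276 × 276 × 276 (mod 330).
Accumulate the product:
276 × 276 = 76176 ≡ 276
276 × 276 = 76176 ≡ 276
276 × 276 = 76176 ≡ 276

276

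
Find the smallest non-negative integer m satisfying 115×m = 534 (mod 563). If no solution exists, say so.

gcd(115, 563) = 1, so a unique solution mod 563 exists.
115⁻¹ ≡ 235 (mod 563).
m ≡ 235×534 ≡ 504 (mod 563).

504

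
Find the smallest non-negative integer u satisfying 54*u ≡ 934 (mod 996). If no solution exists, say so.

no solution

gcd(54, 996) = 6, and 6 does not divide 934.
So the congruence has no solution.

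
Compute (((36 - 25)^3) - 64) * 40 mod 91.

36 - 25 = 11
(11)^3 ≡ 57 (mod 91)
57 - 64 = -7 ≡ 84 (mod 91)
84 * 40 = 3360 ≡ 84 (mod 91)

84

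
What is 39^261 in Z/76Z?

39

Compute successive squares:
261 in binary is 100000101, i.e. 261 = 256 + 4 + 1.
39^1 ≡ 39 (mod 76)
39^2 ≡ 39^2 = 1521 ≡ 1 (mod 76)
39^4 ≡ 1^2 = 1 (mod 76)
39^8 ≡ 1^2 = 1 (mod 76)
39^16 ≡ 1^2 = 1 (mod 76)
39^32 ≡ 1^2 = 1 (mod 76)
39^64 ≡ 1^2 = 1 (mod 76)
39^128 ≡ 1^2 = 1 (mod 76)
39^256 ≡ 1^2 = 1 (mod 76)
39^261 = 39^256 * 39^4 * 39^1 ≡ 1 * 1 * 39 (mod 76).
Accumulate the product:
1 * 1 = 1
1 * 39 = 39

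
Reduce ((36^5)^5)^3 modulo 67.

22

(36)^5 ≡ 16 (mod 67)
(16)^5 ≡ 26 (mod 67)
(26)^3 ≡ 22 (mod 67)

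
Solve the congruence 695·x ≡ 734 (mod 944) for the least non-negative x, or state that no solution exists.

706

gcd(695, 944) = 1, so a unique solution mod 944 exists.
695⁻¹ ≡ 599 (mod 944).
x ≡ 599·734 ≡ 706 (mod 944).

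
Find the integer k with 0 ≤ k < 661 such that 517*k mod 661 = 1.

280

Run the extended Euclidean algorithm:
661 = 1*517 + 144
517 = 3*144 + 85
144 = 1*85 + 59
85 = 1*59 + 26
59 = 2*26 + 7
26 = 3*7 + 5
7 = 1*5 + 2
5 = 2*2 + 1
2 = 2*1 + 0
gcd(517, 661) = 1, so the inverse exists.
Back-substitute for 1:
1 = 1*5 − 2*2
  = −2*7 + 3*5
  = 3*26 − 11*7
  = −11*59 + 25*26
  = 25*85 − 36*59
  = −36*144 + 61*85
  = 61*517 − 219*144
  = −219*661 + 280*517
So 517⁻¹ ≡ 280 (mod 661).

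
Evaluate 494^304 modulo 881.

1

Using repeated squaring:
304 in binary is 100110000, i.e. 304 = 256 + 32 + 16.
494^1 ≡ 494 (mod 881)
494^2 ≡ 494^2 = 244036 ≡ 880 (mod 881)
494^4 ≡ 880^2 = 774400 ≡ 1 (mod 881)
494^8 ≡ 1^2 = 1 (mod 881)
494^16 ≡ 1^2 = 1 (mod 881)
494^32 ≡ 1^2 = 1 (mod 881)
494^64 ≡ 1^2 = 1 (mod 881)
494^128 ≡ 1^2 = 1 (mod 881)
494^256 ≡ 1^2 = 1 (mod 881)
494^304 = 494^256 × 494^32 × 494^16 ≡ 1 × 1 × 1 (mod 881).
Accumulate the product:
1 × 1 = 1
1 × 1 = 1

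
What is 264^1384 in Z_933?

711

1384 in binary is 10101101000, i.e. 1384 = 1024 + 256 + 64 + 32 + 8.
264^1 ≡ 264 (mod 933)
264^2 ≡ 264^2 = 69696 ≡ 654 (mod 933)
264^4 ≡ 654^2 = 427716 ≡ 402 (mod 933)
264^8 ≡ 402^2 = 161604 ≡ 195 (mod 933)
264^16 ≡ 195^2 = 38025 ≡ 705 (mod 933)
264^32 ≡ 705^2 = 497025 ≡ 669 (mod 933)
264^64 ≡ 669^2 = 447561 ≡ 654 (mod 933)
264^128 ≡ 654^2 = 427716 ≡ 402 (mod 933)
264^256 ≡ 402^2 = 161604 ≡ 195 (mod 933)
264^512 ≡ 195^2 = 38025 ≡ 705 (mod 933)
264^1024 ≡ 705^2 = 497025 ≡ 669 (mod 933)
264^1384 = 264^1024 · 264^256 · 264^64 · 264^32 · 264^8 ≡ 669 · 195 · 654 · 669 · 195 (mod 933).
Accumulate the product:
669 · 195 = 130455 ≡ 768
768 · 654 = 502272 ≡ 318
318 · 669 = 212742 ≡ 18
18 · 195 = 3510 ≡ 711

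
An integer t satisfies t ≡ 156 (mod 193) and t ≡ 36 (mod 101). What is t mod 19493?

193⁻¹ mod 101: 193*56 ≡ 1 (mod 101), so 193⁻¹ ≡ 56.
t = 156 + 193*((36 − 156)*56 mod 101) = 156 + 193*47 = 9227.

9227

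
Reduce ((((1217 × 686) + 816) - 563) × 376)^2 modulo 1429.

1217 × 686 = 834862 ≡ 326 (mod 1429)
326 + 816 = 1142
1142 - 563 = 579
579 × 376 = 217704 ≡ 496 (mod 1429)
(496)^2 ≡ 228 (mod 1429)

228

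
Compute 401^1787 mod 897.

617

By square-and-multiply:
1787 in binary is 11011111011, i.e. 1787 = 1024 + 512 + 128 + 64 + 32 + 16 + 8 + 2 + 1.
401^1 ≡ 401 (mod 897)
401^2 ≡ 401^2 = 160801 ≡ 238 (mod 897)
401^4 ≡ 238^2 = 56644 ≡ 133 (mod 897)
401^8 ≡ 133^2 = 17689 ≡ 646 (mod 897)
401^16 ≡ 646^2 = 417316 ≡ 211 (mod 897)
401^32 ≡ 211^2 = 44521 ≡ 568 (mod 897)
401^64 ≡ 568^2 = 322624 ≡ 601 (mod 897)
401^128 ≡ 601^2 = 361201 ≡ 607 (mod 897)
401^256 ≡ 607^2 = 368449 ≡ 679 (mod 897)
401^512 ≡ 679^2 = 461041 ≡ 880 (mod 897)
401^1024 ≡ 880^2 = 774400 ≡ 289 (mod 897)
401^1787 = 401^1024 * 401^512 * 401^128 * 401^64 * 401^32 * 401^16 * 401^8 * 401^2 * 401^1 ≡ 289 * 880 * 607 * 601 * 568 * 211 * 646 * 238 * 401 (mod 897).
Accumulate the product:
289 * 880 = 254320 ≡ 469
469 * 607 = 284683 ≡ 334
334 * 601 = 200734 ≡ 703
703 * 568 = 399304 ≡ 139
139 * 211 = 29329 ≡ 625
625 * 646 = 403750 ≡ 100
100 * 238 = 23800 ≡ 478
478 * 401 = 191678 ≡ 617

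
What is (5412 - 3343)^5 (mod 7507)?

5412 - 3343 = 2069
(2069)^5 ≡ 5405 (mod 7507)

5405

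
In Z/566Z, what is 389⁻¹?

275

Apply the Euclidean algorithm and back-substitute:
566 = 1*389 + 177
389 = 2*177 + 35
177 = 5*35 + 2
35 = 17*2 + 1
2 = 2*1 + 0
gcd(389, 566) = 1, so the inverse exists.
Back-substitute for 1:
1 = 1*35 − 17*2
  = −17*177 + 86*35
  = 86*389 − 189*177
  = −189*566 + 275*389
So 389⁻¹ ≡ 275 (mod 566).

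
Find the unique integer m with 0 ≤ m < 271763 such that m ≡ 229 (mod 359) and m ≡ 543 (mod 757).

64131

359⁻¹ mod 757: 359·97 ≡ 1 (mod 757), so 359⁻¹ ≡ 97.
m = 229 + 359·((543 − 229)·97 mod 757) = 229 + 359·178 = 64131.
Check: 64131 mod 359 = 229, 64131 mod 757 = 543. ✓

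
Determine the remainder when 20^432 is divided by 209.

191

Compute successive squares:
432 in binary is 110110000, i.e. 432 = 256 + 128 + 32 + 16.
20^1 ≡ 20 (mod 209)
20^2 ≡ 20^2 = 400 ≡ 191 (mod 209)
20^4 ≡ 191^2 = 36481 ≡ 115 (mod 209)
20^8 ≡ 115^2 = 13225 ≡ 58 (mod 209)
20^16 ≡ 58^2 = 3364 ≡ 20 (mod 209)
20^32 ≡ 20^2 = 400 ≡ 191 (mod 209)
20^64 ≡ 191^2 = 36481 ≡ 115 (mod 209)
20^128 ≡ 115^2 = 13225 ≡ 58 (mod 209)
20^256 ≡ 58^2 = 3364 ≡ 20 (mod 209)
20^432 = 20^256 × 20^128 × 20^32 × 20^16 ≡ 20 × 58 × 191 × 20 (mod 209).
Accumulate the product:
20 × 58 = 1160 ≡ 115
115 × 191 = 21965 ≡ 20
20 × 20 = 400 ≡ 191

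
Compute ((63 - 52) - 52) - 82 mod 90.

57

63 - 52 = 11
11 - 52 = -41 ≡ 49 (mod 90)
49 - 82 = -33 ≡ 57 (mod 90)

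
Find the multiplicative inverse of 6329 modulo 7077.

2318

7077 = 1·6329 + 748
6329 = 8·748 + 345
748 = 2·345 + 58
345 = 5·58 + 55
58 = 1·55 + 3
55 = 18·3 + 1
3 = 3·1 + 0
gcd(6329, 7077) = 1, so the inverse exists.
Bézout: 1 = −2073·7077 + 2318·6329.
So 6329⁻¹ ≡ 2318 (mod 7077).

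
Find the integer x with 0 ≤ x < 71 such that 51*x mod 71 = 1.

By the extended Euclidean algorithm:
71 = 1·51 + 20
51 = 2·20 + 11
20 = 1·11 + 9
11 = 1·9 + 2
9 = 4·2 + 1
2 = 2·1 + 0
gcd(51, 71) = 1, so the inverse exists.
Back-substitute for 1:
1 = 1·9 − 4·2
  = −4·11 + 5·9
  = 5·20 − 9·11
  = −9·51 + 23·20
  = 23·71 − 32·51
So 51⁻¹ ≡ −32 ≡ 39 (mod 71).

39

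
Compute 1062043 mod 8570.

7933

1062043 = 123*8570 + 7933, so 1062043 ≡ 7933 (mod 8570).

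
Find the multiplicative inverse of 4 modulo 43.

By the extended Euclidean algorithm:
43 = 10·4 + 3
4 = 1·3 + 1
3 = 3·1 + 0
gcd(4, 43) = 1, so the inverse exists.
Back-substitute for 1:
1 = 1·4 − 1·3
  = −1·43 + 11·4
So 4⁻¹ ≡ 11 (mod 43).

11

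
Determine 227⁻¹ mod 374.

374 = 1×227 + 147
227 = 1×147 + 80
147 = 1×80 + 67
80 = 1×67 + 13
67 = 5×13 + 2
13 = 6×2 + 1
2 = 2×1 + 0
gcd(227, 374) = 1, so the inverse exists.
Back-substitute for 1:
1 = 1×13 − 6×2
  = −6×67 + 31×13
  = 31×80 − 37×67
  = −37×147 + 68×80
  = 68×227 − 105×147
  = −105×374 + 173×227
So 227⁻¹ ≡ 173 (mod 374).

173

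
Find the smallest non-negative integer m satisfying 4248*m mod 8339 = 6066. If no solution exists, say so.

gcd(4248, 8339) = 1, so a unique solution mod 8339 exists.
4248⁻¹ ≡ 6480 (mod 8339).
m ≡ 6480*6066 ≡ 5973 (mod 8339).

5973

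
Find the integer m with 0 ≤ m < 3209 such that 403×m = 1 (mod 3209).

1712

By the extended Euclidean algorithm:
3209 = 7*403 + 388
403 = 1*388 + 15
388 = 25*15 + 13
15 = 1*13 + 2
13 = 6*2 + 1
2 = 2*1 + 0
gcd(403, 3209) = 1, so the inverse exists.
Bézout: 1 = 188*3209 − 1497*403.
So 403⁻¹ ≡ −1497 ≡ 1712 (mod 3209).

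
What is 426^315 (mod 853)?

627

By square-and-multiply:
315 in binary is 100111011, i.e. 315 = 256 + 32 + 16 + 8 + 2 + 1.
426^1 ≡ 426 (mod 853)
426^2 ≡ 426^2 = 181476 ≡ 640 (mod 853)
426^4 ≡ 640^2 = 409600 ≡ 160 (mod 853)
426^8 ≡ 160^2 = 25600 ≡ 10 (mod 853)
426^16 ≡ 10^2 = 100 (mod 853)
426^32 ≡ 100^2 = 10000 ≡ 617 (mod 853)
426^64 ≡ 617^2 = 380689 ≡ 251 (mod 853)
426^128 ≡ 251^2 = 63001 ≡ 732 (mod 853)
426^256 ≡ 732^2 = 535824 ≡ 140 (mod 853)
426^315 = 426^256 * 426^32 * 426^16 * 426^8 * 426^2 * 426^1 ≡ 140 * 617 * 100 * 10 * 640 * 426 (mod 853).
Accumulate the product:
140 * 617 = 86380 ≡ 227
227 * 100 = 22700 ≡ 522
522 * 10 = 5220 ≡ 102
102 * 640 = 65280 ≡ 452
452 * 426 = 192552 ≡ 627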